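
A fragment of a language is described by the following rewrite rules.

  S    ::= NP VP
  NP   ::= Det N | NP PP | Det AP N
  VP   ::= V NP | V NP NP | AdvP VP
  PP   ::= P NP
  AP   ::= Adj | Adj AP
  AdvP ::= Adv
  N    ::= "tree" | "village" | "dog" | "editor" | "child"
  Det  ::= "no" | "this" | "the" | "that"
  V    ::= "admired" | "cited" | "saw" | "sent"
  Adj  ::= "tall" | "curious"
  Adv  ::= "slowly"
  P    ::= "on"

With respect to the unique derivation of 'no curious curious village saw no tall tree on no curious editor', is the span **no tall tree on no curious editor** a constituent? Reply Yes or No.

Yes

[S [NP [Det no] [AP [Adj curious] [AP [Adj curious]]] [N village]] [VP [V saw] [NP [NP [Det no] [AP [Adj tall]] [N tree]] [PP [P on] [NP [Det no] [AP [Adj curious]] [N editor]]]]]]
The words 'no tall tree on no curious editor' are exhaustively dominated by a single NP node (built by NP → NP PP), so they form a constituent.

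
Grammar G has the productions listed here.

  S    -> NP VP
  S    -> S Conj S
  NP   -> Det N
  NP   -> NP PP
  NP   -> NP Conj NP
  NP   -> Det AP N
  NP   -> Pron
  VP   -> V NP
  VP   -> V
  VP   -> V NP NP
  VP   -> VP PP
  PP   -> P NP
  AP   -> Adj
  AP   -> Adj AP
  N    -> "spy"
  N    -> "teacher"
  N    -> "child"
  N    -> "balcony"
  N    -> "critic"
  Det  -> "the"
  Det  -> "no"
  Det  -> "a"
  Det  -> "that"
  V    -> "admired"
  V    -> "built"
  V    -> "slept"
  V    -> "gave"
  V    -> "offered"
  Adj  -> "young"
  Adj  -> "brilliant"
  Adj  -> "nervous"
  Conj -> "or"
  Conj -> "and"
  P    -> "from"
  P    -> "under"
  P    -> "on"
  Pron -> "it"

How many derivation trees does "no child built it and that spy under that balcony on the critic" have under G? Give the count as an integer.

Two of the 9 distinct bracketings:
[S [NP [Det no] [N child]] [VP [V built] [NP [NP [NP [Pron it]] [Conj and] [NP [Det that] [N spy]]] [PP [P under] [NP [NP [Det that] [N balcony]] [PP [P on] [NP [Det the] [N critic]]]]]]]]
[S [NP [Det no] [N child]] [VP [V built] [NP [NP [NP [NP [Pron it]] [Conj and] [NP [Det that] [N spy]]] [PP [P under] [NP [Det that] [N balcony]]]] [PP [P on] [NP [Det the] [N critic]]]]]]
The trees differ in how a recursive rule is bracketed over the same span.

9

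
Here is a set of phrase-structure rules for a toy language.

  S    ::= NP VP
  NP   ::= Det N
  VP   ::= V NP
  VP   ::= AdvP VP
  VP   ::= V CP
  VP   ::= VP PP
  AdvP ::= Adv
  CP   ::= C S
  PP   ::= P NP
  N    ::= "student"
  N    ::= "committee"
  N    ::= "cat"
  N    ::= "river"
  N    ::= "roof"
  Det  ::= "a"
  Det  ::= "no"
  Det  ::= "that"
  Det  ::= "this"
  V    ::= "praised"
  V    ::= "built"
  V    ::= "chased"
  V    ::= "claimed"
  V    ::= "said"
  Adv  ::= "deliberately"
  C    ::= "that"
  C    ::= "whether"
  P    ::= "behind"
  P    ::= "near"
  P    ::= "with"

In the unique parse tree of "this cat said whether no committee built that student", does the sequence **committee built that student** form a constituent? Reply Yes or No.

[S [NP [Det this] [N cat]] [VP [V said] [CP [C whether] [S [NP [Det no] [N committee]] [VP [V built] [NP [Det that] [N student]]]]]]]
The smallest constituent containing 'committee built that student' is the S spanning 'no committee built that student'; no single node in the tree dominates exactly the given words.

No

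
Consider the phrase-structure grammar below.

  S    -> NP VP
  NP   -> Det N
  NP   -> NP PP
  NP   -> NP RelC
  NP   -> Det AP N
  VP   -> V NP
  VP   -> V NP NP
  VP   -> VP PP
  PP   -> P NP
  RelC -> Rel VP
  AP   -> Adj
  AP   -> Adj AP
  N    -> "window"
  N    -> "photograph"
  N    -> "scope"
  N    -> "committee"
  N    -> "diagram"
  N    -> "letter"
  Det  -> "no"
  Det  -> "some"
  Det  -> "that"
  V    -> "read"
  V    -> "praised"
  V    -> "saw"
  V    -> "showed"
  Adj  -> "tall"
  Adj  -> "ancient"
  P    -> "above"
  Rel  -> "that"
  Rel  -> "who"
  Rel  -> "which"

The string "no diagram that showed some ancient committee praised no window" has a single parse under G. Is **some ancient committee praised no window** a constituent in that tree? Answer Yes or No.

No

[S [NP [NP [Det no] [N diagram]] [RelC [Rel that] [VP [V showed] [NP [Det some] [AP [Adj ancient]] [N committee]]]]] [VP [V praised] [NP [Det no] [N window]]]]
The smallest constituent containing 'some ancient committee praised no window' is the S spanning 'no diagram that showed some ancient committee praised no window'; no single node in the tree dominates exactly the given words.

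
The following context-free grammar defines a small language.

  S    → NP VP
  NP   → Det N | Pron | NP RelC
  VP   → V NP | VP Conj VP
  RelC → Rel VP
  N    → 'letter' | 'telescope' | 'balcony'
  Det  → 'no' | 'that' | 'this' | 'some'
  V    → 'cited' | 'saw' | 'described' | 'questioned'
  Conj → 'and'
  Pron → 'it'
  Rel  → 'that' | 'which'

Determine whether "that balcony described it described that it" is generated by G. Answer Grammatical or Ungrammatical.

A Det/Rel word can never sit immediately before a Pron word in any string this grammar generates, so the substring 'that it' rules out a derivation.

Ungrammatical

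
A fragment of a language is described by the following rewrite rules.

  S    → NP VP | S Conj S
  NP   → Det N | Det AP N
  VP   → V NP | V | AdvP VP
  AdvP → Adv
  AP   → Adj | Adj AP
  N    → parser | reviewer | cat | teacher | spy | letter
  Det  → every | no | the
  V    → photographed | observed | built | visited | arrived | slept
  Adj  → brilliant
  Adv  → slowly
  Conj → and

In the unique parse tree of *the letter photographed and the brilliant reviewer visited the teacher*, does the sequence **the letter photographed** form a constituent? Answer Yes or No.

[S [S [NP [Det the] [N letter]] [VP [V photographed]]] [Conj and] [S [NP [Det the] [AP [Adj brilliant]] [N reviewer]] [VP [V visited] [NP [Det the] [N teacher]]]]]
The words 'the letter photographed' are exhaustively dominated by a single S node (built by S → NP VP), so they form a constituent.

Yes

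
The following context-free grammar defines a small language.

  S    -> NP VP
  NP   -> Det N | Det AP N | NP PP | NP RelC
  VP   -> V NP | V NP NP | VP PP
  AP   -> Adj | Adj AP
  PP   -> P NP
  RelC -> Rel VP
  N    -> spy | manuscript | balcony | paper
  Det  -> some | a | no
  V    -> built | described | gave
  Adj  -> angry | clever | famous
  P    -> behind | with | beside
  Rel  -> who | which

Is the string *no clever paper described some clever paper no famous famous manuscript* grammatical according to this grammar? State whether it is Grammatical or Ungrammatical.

Grammatical

[S [NP [Det no] [AP [Adj clever]] [N paper]] [VP [V described] [NP [Det some] [AP [Adj clever]] [N paper]] [NP [Det no] [AP [Adj famous] [AP [Adj famous]]] [N manuscript]]]]
Each bracket corresponds to one application of a listed rule, so the string is derivable from S.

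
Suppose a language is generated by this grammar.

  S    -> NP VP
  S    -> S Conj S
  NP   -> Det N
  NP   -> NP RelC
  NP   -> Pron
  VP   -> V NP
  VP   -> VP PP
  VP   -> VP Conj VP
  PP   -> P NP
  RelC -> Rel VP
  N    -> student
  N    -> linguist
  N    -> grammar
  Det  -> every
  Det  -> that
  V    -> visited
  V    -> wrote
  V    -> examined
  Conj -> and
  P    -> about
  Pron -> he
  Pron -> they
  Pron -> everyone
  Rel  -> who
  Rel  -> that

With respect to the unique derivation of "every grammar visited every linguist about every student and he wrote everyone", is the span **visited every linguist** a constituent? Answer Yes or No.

Yes

[S [S [NP [Det every] [N grammar]] [VP [VP [V visited] [NP [Det every] [N linguist]]] [PP [P about] [NP [Det every] [N student]]]]] [Conj and] [S [NP [Pron he]] [VP [V wrote] [NP [Pron everyone]]]]]
The words 'visited every linguist' are exhaustively dominated by a single VP node (built by VP → V NP), so they form a constituent.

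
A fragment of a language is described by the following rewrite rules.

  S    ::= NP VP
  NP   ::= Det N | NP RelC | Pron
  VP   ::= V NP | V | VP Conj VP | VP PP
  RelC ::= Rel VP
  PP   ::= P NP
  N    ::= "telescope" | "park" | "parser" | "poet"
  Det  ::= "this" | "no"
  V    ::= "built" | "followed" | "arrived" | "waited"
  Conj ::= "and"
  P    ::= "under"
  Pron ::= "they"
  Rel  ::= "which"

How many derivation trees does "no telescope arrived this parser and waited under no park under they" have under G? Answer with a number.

Two of the 3 distinct bracketings:
[S [NP [Det no] [N telescope]] [VP [VP [V arrived] [NP [Det this] [N parser]]] [Conj and] [VP [VP [VP [V waited]] [PP [P under] [NP [Det no] [N park]]]] [PP [P under] [NP [Pron they]]]]]]
[S [NP [Det no] [N telescope]] [VP [VP [VP [V arrived] [NP [Det this] [N parser]]] [Conj and] [VP [VP [V waited]] [PP [P under] [NP [Det no] [N park]]]]] [PP [P under] [NP [Pron they]]]]]
The trees differ in how a recursive rule is bracketed over the same span.

3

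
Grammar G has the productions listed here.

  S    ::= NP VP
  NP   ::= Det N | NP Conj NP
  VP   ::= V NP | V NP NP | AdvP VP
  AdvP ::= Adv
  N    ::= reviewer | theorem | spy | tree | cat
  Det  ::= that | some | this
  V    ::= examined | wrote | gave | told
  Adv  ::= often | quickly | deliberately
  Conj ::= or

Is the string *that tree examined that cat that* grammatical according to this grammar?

Ungrammatical

For S → NP VP, the only prefix that parses as NP is 'that tree', but the remainder 'examined that cat that' is not a VP under these rules.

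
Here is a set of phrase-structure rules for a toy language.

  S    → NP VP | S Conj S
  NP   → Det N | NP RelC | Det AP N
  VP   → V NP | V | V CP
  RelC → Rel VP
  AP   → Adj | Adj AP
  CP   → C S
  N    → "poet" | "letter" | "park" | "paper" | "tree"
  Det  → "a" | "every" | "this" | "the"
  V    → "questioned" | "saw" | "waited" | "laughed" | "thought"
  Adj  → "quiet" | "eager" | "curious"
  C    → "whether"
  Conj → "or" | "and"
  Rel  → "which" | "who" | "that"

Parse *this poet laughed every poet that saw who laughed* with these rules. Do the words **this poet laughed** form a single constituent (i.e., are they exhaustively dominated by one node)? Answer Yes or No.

No

[S [NP [Det this] [N poet]] [VP [V laughed] [NP [NP [NP [Det every] [N poet]] [RelC [Rel that] [VP [V saw]]]] [RelC [Rel who] [VP [V laughed]]]]]]
The smallest constituent containing 'this poet laughed' is the S spanning 'this poet laughed every poet that saw who laughed'; no single node in the tree dominates exactly the given words.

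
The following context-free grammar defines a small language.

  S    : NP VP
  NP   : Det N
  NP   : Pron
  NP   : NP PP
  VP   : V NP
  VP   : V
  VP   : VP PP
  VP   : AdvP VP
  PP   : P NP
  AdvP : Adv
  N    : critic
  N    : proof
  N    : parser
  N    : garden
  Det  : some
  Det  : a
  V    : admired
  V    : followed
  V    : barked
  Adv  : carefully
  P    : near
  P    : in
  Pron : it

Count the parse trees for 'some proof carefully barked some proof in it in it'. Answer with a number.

9

Two of the 9 distinct bracketings:
[S [NP [Det some] [N proof]] [VP [VP [AdvP [Adv carefully]] [VP [V barked] [NP [Det some] [N proof]]]] [PP [P in] [NP [NP [Pron it]] [PP [P in] [NP [Pron it]]]]]]]
[S [NP [Det some] [N proof]] [VP [VP [VP [AdvP [Adv carefully]] [VP [V barked] [NP [Det some] [N proof]]]] [PP [P in] [NP [Pron it]]]] [PP [P in] [NP [Pron it]]]]]
The difference turns on whether NP → NP PP is used at the relevant span, versus an alternative expansion of NP.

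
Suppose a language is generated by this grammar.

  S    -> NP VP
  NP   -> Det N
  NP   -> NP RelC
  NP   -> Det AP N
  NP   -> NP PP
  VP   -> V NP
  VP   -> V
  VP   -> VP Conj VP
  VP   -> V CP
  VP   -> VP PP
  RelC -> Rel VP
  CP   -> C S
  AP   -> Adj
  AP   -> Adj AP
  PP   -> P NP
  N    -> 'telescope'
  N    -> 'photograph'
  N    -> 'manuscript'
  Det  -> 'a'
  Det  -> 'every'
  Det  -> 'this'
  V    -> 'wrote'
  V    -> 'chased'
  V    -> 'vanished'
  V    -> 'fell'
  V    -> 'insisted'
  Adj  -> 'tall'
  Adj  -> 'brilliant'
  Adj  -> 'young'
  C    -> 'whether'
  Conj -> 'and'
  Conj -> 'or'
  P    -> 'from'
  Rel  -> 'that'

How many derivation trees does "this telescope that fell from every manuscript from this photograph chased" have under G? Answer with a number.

Two of the 5 distinct bracketings:
[S [NP [NP [Det this] [N telescope]] [RelC [Rel that] [VP [VP [V fell]] [PP [P from] [NP [NP [Det every] [N manuscript]] [PP [P from] [NP [Det this] [N photograph]]]]]]]] [VP [V chased]]]
[S [NP [NP [Det this] [N telescope]] [RelC [Rel that] [VP [VP [VP [V fell]] [PP [P from] [NP [Det every] [N manuscript]]]] [PP [P from] [NP [Det this] [N photograph]]]]]] [VP [V chased]]]
The difference turns on whether NP → NP PP is used at the relevant span, versus an alternative expansion of NP.

5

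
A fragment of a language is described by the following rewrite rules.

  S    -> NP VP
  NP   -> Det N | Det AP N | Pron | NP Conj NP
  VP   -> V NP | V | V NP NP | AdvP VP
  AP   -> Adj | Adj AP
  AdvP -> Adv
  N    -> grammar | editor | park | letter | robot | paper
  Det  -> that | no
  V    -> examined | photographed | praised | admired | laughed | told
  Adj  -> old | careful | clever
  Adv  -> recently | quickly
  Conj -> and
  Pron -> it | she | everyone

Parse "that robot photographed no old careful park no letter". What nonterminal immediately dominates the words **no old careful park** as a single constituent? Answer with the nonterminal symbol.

[S [NP [Det that] [N robot]] [VP [V photographed] [NP [Det no] [AP [Adj old] [AP [Adj careful]]] [N park]] [NP [Det no] [N letter]]]]
The span 'no old careful park' is the NP node built by NP → Det AP N.

NP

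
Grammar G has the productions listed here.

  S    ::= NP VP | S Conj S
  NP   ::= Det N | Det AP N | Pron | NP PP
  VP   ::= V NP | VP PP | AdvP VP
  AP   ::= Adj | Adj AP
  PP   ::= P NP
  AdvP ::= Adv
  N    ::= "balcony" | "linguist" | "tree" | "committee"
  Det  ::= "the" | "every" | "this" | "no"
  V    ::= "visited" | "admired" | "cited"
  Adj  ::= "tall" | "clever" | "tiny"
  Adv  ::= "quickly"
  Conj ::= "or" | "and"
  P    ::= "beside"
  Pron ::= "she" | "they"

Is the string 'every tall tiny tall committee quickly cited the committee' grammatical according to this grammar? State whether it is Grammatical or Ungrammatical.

S
  NP
    Det: every
    AP
      Adj: tall
      AP
        Adj: tiny
        AP
          Adj: tall
    N: committee
  VP
    AdvP
      Adv: quickly
    VP
      V: cited
      NP
        Det: the
        N: committee
Each bracket corresponds to one application of a listed rule, so the string is derivable from S.

Grammatical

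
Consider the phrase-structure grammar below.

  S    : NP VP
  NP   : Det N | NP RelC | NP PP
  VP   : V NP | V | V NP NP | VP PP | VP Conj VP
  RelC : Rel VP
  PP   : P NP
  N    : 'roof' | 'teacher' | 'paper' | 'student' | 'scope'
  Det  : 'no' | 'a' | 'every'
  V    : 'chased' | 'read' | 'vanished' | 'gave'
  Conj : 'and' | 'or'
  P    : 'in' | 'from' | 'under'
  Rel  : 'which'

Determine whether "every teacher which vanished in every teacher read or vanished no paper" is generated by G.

Grammatical

S
  NP
    NP
      Det: every
      N: teacher
    RelC
      Rel: which
      VP
        VP
          V: vanished
        PP
          P: in
          NP
            Det: every
            N: teacher
  VP
    VP
      V: read
    Conj: or
    VP
      V: vanished
      NP
        Det: no
        N: paper
Each bracket corresponds to one application of a listed rule, so the string is derivable from S.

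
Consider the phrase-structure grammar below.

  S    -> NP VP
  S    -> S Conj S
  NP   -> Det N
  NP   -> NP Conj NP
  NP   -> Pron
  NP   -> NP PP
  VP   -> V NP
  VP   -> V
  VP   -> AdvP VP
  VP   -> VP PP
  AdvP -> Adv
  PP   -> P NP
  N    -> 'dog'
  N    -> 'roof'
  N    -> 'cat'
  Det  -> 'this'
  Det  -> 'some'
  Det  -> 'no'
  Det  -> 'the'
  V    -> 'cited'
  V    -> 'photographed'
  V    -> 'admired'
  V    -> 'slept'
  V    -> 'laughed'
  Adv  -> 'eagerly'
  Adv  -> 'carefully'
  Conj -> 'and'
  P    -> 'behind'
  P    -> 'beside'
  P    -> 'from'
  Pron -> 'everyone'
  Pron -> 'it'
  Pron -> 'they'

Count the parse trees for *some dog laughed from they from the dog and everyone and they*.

7

Two of the 7 distinct bracketings:
[S [NP [Det some] [N dog]] [VP [VP [V laughed]] [PP [P from] [NP [NP [NP [Pron they]] [PP [P from] [NP [Det the] [N dog]]]] [Conj and] [NP [NP [Pron everyone]] [Conj and] [NP [Pron they]]]]]]]
[S [NP [Det some] [N dog]] [VP [VP [V laughed]] [PP [P from] [NP [NP [NP [NP [Pron they]] [PP [P from] [NP [Det the] [N dog]]]] [Conj and] [NP [Pron everyone]]] [Conj and] [NP [Pron they]]]]]]
The trees differ in how a recursive rule is bracketed over the same span.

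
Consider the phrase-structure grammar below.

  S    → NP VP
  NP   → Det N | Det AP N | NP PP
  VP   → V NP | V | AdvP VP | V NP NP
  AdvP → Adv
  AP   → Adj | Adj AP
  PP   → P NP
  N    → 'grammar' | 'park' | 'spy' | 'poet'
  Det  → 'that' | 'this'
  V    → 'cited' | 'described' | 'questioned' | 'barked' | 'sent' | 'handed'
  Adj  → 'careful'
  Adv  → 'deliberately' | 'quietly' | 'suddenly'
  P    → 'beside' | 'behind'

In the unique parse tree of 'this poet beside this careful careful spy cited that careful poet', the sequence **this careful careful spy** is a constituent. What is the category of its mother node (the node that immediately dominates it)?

PP

[S [NP [NP [Det this] [N poet]] [PP [P beside] [NP [Det this] [AP [Adj careful] [AP [Adj careful]]] [N spy]]]] [VP [V cited] [NP [Det that] [AP [Adj careful]] [N poet]]]]
The span 'this careful careful spy' is the NP node built by NP → Det AP N.
Its mother is the PP built by PP → P NP.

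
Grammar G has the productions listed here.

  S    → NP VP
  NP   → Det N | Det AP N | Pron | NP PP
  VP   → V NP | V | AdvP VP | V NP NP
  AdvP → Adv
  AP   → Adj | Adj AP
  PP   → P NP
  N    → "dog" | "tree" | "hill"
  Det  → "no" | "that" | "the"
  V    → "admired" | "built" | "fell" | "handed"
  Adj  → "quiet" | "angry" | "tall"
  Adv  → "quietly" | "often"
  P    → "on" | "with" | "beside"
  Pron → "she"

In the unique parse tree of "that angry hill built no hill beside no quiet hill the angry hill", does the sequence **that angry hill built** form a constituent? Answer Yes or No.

[S [NP [Det that] [AP [Adj angry]] [N hill]] [VP [V built] [NP [NP [Det no] [N hill]] [PP [P beside] [NP [Det no] [AP [Adj quiet]] [N hill]]]] [NP [Det the] [AP [Adj angry]] [N hill]]]]
The smallest constituent containing 'that angry hill built' is the S spanning 'that angry hill built no hill beside no quiet hill the angry hill'; no single node in the tree dominates exactly the given words.

No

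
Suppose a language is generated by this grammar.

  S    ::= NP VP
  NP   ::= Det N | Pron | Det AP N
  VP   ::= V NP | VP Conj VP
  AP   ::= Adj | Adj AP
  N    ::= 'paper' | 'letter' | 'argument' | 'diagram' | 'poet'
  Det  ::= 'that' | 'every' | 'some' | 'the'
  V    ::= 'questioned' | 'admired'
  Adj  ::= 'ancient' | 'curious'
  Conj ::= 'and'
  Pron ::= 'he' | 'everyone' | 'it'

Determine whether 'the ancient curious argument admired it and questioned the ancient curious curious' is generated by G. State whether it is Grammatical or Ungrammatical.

Ungrammatical

For S → NP VP, the only prefix that parses as NP is 'the ancient curious argument', but the remainder 'admired it and questioned the ancient curious curious' is not a VP under these rules.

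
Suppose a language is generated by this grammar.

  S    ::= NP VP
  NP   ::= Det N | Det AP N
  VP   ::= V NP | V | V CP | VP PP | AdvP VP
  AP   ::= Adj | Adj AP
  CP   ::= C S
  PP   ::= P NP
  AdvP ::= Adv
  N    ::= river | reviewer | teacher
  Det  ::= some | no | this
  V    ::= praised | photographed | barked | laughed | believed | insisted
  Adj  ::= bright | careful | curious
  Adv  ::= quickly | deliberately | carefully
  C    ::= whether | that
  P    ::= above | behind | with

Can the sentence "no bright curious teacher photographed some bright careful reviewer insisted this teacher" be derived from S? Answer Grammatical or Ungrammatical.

For S → NP VP, the only prefix that parses as NP is 'no bright curious teacher', but the remainder 'photographed some bright careful reviewer insisted this teacher' is not a VP under these rules.

Ungrammatical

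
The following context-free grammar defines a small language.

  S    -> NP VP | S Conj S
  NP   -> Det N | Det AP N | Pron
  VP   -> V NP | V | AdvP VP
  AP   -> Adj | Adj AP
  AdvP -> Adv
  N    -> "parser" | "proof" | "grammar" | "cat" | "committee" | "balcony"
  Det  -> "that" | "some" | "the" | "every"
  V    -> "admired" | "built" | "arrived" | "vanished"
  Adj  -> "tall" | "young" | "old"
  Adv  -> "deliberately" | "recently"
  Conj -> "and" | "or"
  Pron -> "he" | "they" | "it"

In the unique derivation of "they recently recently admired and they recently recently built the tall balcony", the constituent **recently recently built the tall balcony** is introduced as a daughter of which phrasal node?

[S [S [NP [Pron they]] [VP [AdvP [Adv recently]] [VP [AdvP [Adv recently]] [VP [V admired]]]]] [Conj and] [S [NP [Pron they]] [VP [AdvP [Adv recently]] [VP [AdvP [Adv recently]] [VP [V built] [NP [Det the] [AP [Adj tall]] [N balcony]]]]]]]
The span 'recently recently built the tall balcony' is the VP node built by VP → AdvP VP.
Its mother is the S built by S → NP VP.

S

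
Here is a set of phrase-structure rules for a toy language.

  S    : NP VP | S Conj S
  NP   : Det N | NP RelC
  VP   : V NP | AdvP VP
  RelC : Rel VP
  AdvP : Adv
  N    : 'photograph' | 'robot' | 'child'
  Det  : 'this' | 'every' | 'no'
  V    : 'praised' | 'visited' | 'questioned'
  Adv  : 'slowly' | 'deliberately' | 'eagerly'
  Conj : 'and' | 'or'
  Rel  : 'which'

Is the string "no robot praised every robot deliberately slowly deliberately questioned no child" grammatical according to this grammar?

For S → NP VP, the only prefix that parses as NP is 'no robot', but the remainder 'praised every robot deliberately slowly deliberately questioned no child' is not a VP under these rules. The alternative S rule S → S Conj S likewise has no satisfying split.

Ungrammatical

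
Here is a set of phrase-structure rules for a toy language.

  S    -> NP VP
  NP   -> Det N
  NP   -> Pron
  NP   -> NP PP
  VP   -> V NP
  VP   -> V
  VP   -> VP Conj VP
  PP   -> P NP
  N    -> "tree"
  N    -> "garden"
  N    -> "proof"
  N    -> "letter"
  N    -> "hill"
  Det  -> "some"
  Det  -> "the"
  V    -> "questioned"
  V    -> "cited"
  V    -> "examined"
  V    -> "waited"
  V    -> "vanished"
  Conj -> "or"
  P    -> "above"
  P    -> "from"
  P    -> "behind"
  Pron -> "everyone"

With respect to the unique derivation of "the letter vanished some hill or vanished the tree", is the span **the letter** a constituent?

Yes

[S [NP [Det the] [N letter]] [VP [VP [V vanished] [NP [Det some] [N hill]]] [Conj or] [VP [V vanished] [NP [Det the] [N tree]]]]]
The words 'the letter' are exhaustively dominated by a single NP node (built by NP → Det N), so they form a constituent.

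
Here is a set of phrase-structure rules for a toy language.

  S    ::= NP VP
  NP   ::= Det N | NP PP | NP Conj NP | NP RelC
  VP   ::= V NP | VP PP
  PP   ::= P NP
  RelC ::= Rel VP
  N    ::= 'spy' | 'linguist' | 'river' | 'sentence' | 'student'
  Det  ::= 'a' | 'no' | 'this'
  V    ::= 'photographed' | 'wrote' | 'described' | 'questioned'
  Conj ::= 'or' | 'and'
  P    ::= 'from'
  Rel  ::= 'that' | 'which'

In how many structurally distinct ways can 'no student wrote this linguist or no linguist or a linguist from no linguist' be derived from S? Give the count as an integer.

Two of the 7 distinct bracketings:
[S [NP [Det no] [N student]] [VP [V wrote] [NP [NP [NP [Det this] [N linguist]] [Conj or] [NP [NP [Det no] [N linguist]] [Conj or] [NP [Det a] [N linguist]]]] [PP [P from] [NP [Det no] [N linguist]]]]]]
[S [NP [Det no] [N student]] [VP [V wrote] [NP [NP [NP [NP [Det this] [N linguist]] [Conj or] [NP [Det no] [N linguist]]] [Conj or] [NP [Det a] [N linguist]]] [PP [P from] [NP [Det no] [N linguist]]]]]]
The trees differ in how a recursive rule is bracketed over the same span.

7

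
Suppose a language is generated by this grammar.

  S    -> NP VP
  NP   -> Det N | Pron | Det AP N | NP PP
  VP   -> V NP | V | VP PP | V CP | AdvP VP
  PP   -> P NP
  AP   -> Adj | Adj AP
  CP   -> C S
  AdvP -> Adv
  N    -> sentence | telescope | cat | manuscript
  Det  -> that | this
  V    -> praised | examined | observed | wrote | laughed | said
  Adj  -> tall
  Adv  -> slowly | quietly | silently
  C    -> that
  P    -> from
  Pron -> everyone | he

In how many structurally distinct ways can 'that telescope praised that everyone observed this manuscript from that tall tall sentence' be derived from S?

Two of the 3 distinct bracketings:
[S [NP [Det that] [N telescope]] [VP [VP [V praised] [CP [C that] [S [NP [Pron everyone]] [VP [V observed] [NP [Det this] [N manuscript]]]]]] [PP [P from] [NP [Det that] [AP [Adj tall] [AP [Adj tall]]] [N sentence]]]]]
[S [NP [Det that] [N telescope]] [VP [V praised] [CP [C that] [S [NP [Pron everyone]] [VP [V observed] [NP [NP [Det this] [N manuscript]] [PP [P from] [NP [Det that] [AP [Adj tall] [AP [Adj tall]]] [N sentence]]]]]]]]]
The difference turns on whether NP → NP PP is used at the relevant span, versus an alternative expansion of NP.

3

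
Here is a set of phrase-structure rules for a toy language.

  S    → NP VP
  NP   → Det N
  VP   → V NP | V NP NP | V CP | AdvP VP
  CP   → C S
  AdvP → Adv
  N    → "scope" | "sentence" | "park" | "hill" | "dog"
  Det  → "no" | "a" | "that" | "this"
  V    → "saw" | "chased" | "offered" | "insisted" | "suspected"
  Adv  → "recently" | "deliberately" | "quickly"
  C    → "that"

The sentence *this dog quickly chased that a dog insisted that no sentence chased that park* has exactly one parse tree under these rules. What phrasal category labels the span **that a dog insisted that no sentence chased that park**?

CP

S
  NP
    Det: this
    N: dog
  VP
    AdvP
      Adv: quickly
    VP
      V: chased
      CP
        C: that
        S
          NP
            Det: a
            N: dog
          VP
            V: insisted
            CP
              C: that
              S
                NP
                  Det: no
                  N: sentence
                VP
                  V: chased
                  NP
                    Det: that
                    N: park
The span 'that a dog insisted that no sentence chased that park' is the CP node built by CP → C S.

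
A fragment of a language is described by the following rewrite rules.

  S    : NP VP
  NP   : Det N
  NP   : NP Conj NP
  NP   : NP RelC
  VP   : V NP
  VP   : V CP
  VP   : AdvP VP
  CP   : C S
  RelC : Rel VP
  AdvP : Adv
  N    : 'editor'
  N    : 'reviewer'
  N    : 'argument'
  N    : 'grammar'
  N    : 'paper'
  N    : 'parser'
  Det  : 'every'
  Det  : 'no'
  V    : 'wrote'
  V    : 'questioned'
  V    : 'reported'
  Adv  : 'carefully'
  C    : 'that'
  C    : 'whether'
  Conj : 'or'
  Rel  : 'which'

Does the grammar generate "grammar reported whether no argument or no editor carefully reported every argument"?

Ungrammatical

For S → NP VP, no prefix of the string parses as an NP.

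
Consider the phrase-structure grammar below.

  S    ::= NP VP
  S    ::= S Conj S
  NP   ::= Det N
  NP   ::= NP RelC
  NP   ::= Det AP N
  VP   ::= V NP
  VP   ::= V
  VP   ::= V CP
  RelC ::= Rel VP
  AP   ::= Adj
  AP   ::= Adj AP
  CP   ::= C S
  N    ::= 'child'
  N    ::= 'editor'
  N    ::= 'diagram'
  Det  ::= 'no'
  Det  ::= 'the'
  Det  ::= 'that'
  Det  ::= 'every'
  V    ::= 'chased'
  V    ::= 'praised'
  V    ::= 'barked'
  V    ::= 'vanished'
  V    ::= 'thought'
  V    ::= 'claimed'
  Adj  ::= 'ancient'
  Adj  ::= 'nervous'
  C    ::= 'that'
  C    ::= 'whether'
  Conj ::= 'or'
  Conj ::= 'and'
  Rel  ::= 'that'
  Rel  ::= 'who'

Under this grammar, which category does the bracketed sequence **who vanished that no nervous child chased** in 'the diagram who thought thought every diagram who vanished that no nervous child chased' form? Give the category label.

[S [NP [NP [Det the] [N diagram]] [RelC [Rel who] [VP [V thought]]]] [VP [V thought] [NP [NP [Det every] [N diagram]] [RelC [Rel who] [VP [V vanished] [CP [C that] [S [NP [Det no] [AP [Adj nervous]] [N child]] [VP [V chased]]]]]]]]]
The span 'who vanished that no nervous child chased' is the RelC node built by RelC → Rel VP.

RelC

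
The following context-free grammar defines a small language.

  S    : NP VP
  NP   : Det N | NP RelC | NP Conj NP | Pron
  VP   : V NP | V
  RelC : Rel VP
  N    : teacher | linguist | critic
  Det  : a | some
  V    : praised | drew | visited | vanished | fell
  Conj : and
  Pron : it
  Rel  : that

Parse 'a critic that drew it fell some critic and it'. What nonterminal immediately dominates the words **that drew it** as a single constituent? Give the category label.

S
  NP
    NP
      Det: a
      N: critic
    RelC
      Rel: that
      VP
        V: drew
        NP
          Pron: it
  VP
    V: fell
    NP
      NP
        Det: some
        N: critic
      Conj: and
      NP
        Pron: it
The span 'that drew it' is the RelC node built by RelC → Rel VP.

RelC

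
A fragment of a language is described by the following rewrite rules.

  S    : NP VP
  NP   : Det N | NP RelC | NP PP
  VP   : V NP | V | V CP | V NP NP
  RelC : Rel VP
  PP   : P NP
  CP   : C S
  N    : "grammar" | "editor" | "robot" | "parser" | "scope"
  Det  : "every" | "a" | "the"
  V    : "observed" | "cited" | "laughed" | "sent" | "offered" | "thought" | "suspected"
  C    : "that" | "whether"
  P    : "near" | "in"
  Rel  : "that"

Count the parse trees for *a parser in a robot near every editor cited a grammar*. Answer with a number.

The two bracketings:
[S [NP [NP [Det a] [N parser]] [PP [P in] [NP [NP [Det a] [N robot]] [PP [P near] [NP [Det every] [N editor]]]]]] [VP [V cited] [NP [Det a] [N grammar]]]]
[S [NP [NP [NP [Det a] [N parser]] [PP [P in] [NP [Det a] [N robot]]]] [PP [P near] [NP [Det every] [N editor]]]] [VP [V cited] [NP [Det a] [N grammar]]]]
The trees differ in how a recursive rule is bracketed over the same span.

2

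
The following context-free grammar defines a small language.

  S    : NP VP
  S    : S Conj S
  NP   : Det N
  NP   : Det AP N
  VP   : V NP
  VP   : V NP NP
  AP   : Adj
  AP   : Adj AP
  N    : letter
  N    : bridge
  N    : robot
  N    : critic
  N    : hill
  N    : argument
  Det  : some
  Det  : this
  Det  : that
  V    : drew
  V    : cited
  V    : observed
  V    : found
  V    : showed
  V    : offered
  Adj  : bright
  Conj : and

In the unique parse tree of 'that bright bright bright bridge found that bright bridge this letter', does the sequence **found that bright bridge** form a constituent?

[S [NP [Det that] [AP [Adj bright] [AP [Adj bright] [AP [Adj bright]]]] [N bridge]] [VP [V found] [NP [Det that] [AP [Adj bright]] [N bridge]] [NP [Det this] [N letter]]]]
The smallest constituent containing 'found that bright bridge' is the VP spanning 'found that bright bridge this letter'; no single node in the tree dominates exactly the given words.

No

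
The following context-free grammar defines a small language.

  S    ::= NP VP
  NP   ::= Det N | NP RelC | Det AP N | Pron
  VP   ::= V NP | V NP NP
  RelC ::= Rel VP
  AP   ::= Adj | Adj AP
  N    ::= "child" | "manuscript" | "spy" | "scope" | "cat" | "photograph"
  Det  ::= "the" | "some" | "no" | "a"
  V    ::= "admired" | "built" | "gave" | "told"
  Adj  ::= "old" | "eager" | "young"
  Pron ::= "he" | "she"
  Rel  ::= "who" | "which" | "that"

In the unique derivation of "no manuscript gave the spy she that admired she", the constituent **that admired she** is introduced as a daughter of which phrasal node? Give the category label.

NP

S
  NP
    Det: no
    N: manuscript
  VP
    V: gave
    NP
      Det: the
      N: spy
    NP
      NP
        Pron: she
      RelC
        Rel: that
        VP
          V: admired
          NP
            Pron: she
The span 'that admired she' is the RelC node built by RelC → Rel VP.
Its mother is the NP built by NP → NP RelC.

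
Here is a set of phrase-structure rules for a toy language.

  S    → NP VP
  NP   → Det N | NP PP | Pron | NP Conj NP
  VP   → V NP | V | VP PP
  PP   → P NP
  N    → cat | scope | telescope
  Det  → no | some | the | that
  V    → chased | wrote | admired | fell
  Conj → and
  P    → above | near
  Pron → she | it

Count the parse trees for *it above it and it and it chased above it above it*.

10

Two of the 10 distinct bracketings:
[S [NP [NP [Pron it]] [PP [P above] [NP [NP [Pron it]] [Conj and] [NP [NP [Pron it]] [Conj and] [NP [Pron it]]]]]] [VP [VP [V chased]] [PP [P above] [NP [NP [Pron it]] [PP [P above] [NP [Pron it]]]]]]]
[S [NP [NP [Pron it]] [PP [P above] [NP [NP [Pron it]] [Conj and] [NP [NP [Pron it]] [Conj and] [NP [Pron it]]]]]] [VP [VP [VP [V chased]] [PP [P above] [NP [Pron it]]]] [PP [P above] [NP [Pron it]]]]]
The trees differ in how a recursive rule is bracketed over the same span.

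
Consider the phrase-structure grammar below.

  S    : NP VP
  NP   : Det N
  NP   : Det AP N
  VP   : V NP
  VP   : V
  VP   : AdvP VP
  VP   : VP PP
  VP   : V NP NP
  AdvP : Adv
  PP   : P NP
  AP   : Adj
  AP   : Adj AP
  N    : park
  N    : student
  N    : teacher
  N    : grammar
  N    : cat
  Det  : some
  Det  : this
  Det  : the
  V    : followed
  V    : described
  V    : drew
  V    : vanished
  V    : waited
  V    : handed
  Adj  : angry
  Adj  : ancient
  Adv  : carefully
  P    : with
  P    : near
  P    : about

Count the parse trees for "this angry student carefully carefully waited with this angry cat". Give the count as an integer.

3

Two of the 3 distinct bracketings:
[S [NP [Det this] [AP [Adj angry]] [N student]] [VP [AdvP [Adv carefully]] [VP [AdvP [Adv carefully]] [VP [VP [V waited]] [PP [P with] [NP [Det this] [AP [Adj angry]] [N cat]]]]]]]
[S [NP [Det this] [AP [Adj angry]] [N student]] [VP [AdvP [Adv carefully]] [VP [VP [AdvP [Adv carefully]] [VP [V waited]]] [PP [P with] [NP [Det this] [AP [Adj angry]] [N cat]]]]]]
The trees differ in how a recursive rule is bracketed over the same span.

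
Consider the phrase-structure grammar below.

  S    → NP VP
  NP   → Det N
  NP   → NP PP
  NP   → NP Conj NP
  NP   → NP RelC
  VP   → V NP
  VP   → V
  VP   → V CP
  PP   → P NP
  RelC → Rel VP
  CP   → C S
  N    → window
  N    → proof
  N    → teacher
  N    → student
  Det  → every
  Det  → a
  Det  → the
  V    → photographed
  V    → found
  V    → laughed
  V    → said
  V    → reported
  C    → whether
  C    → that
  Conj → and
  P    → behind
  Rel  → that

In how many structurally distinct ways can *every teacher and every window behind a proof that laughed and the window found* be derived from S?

Two of the 9 distinct bracketings:
[S [NP [NP [NP [Det every] [N teacher]] [Conj and] [NP [Det every] [N window]]] [PP [P behind] [NP [NP [NP [Det a] [N proof]] [RelC [Rel that] [VP [V laughed]]]] [Conj and] [NP [Det the] [N window]]]]] [VP [V found]]]
[S [NP [NP [Det every] [N teacher]] [Conj and] [NP [NP [Det every] [N window]] [PP [P behind] [NP [NP [NP [Det a] [N proof]] [RelC [Rel that] [VP [V laughed]]]] [Conj and] [NP [Det the] [N window]]]]]] [VP [V found]]]
The trees differ in how a recursive rule is bracketed over the same span.

9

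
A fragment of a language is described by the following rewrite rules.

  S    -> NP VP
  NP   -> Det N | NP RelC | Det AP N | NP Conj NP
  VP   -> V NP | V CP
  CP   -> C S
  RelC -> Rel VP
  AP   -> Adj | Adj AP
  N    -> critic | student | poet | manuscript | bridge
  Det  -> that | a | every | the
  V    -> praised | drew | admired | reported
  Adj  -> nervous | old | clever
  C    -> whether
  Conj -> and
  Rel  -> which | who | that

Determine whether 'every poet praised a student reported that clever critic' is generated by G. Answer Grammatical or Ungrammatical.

Ungrammatical

For S → NP VP, the only prefix that parses as NP is 'every poet', but the remainder 'praised a student reported that clever critic' is not a VP under these rules.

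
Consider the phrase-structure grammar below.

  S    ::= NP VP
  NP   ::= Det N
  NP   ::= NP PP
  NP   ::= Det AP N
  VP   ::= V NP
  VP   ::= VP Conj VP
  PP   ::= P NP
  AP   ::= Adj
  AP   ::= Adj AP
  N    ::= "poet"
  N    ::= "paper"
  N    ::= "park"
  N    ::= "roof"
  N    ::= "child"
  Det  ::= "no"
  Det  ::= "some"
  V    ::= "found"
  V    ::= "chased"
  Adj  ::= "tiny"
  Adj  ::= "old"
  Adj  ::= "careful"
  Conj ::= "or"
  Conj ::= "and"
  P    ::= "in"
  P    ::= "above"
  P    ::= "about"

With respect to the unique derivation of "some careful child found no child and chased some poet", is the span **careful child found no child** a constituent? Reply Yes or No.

No

[S [NP [Det some] [AP [Adj careful]] [N child]] [VP [VP [V found] [NP [Det no] [N child]]] [Conj and] [VP [V chased] [NP [Det some] [N poet]]]]]
The smallest constituent containing 'careful child found no child' is the S spanning 'some careful child found no child and chased some poet'; no single node in the tree dominates exactly the given words.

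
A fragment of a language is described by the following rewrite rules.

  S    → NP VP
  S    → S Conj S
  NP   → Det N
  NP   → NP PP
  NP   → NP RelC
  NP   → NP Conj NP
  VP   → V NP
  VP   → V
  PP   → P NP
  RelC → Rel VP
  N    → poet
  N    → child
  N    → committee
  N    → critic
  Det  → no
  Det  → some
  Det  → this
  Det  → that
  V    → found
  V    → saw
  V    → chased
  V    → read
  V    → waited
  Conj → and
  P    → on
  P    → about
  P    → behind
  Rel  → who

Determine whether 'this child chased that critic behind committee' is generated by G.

Ungrammatical

A P word can never sit immediately before an N word in any string this grammar generates, so the substring 'behind committee' rules out a derivation.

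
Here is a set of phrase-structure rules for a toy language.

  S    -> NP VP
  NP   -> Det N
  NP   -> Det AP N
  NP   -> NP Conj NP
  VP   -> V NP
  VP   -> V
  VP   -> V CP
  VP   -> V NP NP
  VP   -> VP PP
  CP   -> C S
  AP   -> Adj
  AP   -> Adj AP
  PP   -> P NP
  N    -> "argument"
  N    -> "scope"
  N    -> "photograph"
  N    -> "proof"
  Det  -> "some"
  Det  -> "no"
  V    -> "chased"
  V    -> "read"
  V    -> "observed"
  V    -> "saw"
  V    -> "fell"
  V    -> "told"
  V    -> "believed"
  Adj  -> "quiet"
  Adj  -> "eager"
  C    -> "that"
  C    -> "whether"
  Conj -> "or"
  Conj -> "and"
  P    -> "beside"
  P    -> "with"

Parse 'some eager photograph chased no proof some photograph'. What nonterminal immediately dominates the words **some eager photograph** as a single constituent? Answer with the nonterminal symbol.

[S [NP [Det some] [AP [Adj eager]] [N photograph]] [VP [V chased] [NP [Det no] [N proof]] [NP [Det some] [N photograph]]]]
The span 'some eager photograph' is the NP node built by NP → Det AP N.

NP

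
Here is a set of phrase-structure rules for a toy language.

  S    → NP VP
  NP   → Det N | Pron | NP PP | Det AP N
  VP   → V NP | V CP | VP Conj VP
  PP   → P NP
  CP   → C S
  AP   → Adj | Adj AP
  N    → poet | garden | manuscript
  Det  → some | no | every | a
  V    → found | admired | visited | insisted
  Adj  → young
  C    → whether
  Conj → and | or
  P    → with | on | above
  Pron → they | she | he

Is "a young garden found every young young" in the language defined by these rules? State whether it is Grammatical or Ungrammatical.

Ungrammatical

For S → NP VP, the only prefix that parses as NP is 'a young garden', but the remainder 'found every young young' is not a VP under these rules.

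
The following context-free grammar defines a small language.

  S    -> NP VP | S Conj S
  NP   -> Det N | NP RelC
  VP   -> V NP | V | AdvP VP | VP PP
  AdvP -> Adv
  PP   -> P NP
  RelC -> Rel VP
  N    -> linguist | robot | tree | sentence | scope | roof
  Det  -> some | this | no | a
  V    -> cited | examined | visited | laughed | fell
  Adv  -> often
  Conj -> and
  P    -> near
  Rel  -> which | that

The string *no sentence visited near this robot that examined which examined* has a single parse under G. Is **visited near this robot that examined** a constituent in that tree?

No

[S [NP [Det no] [N sentence]] [VP [VP [V visited]] [PP [P near] [NP [NP [NP [Det this] [N robot]] [RelC [Rel that] [VP [V examined]]]] [RelC [Rel which] [VP [V examined]]]]]]]
The smallest constituent containing 'visited near this robot that examined' is the VP spanning 'visited near this robot that examined which examined'; no single node in the tree dominates exactly the given words.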